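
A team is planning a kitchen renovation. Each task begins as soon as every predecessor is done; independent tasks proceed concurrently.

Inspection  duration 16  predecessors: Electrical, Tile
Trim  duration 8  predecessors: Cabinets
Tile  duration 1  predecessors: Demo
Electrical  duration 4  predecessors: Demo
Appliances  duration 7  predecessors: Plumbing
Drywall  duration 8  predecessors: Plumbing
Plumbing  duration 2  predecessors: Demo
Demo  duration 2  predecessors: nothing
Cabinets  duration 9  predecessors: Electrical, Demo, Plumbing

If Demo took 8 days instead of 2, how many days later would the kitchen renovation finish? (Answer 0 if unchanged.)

6

As given, the longest chain is Demo→Electrical→Cabinets→Trim = 2+4+9+8 = 23, so the finish is 23 days.
Since Demo is critical, the +6 change carries straight to that chain (now 29 days).
That remains the longest chain; total 29 days.
Change in finish: 29 − 23 = +6 days.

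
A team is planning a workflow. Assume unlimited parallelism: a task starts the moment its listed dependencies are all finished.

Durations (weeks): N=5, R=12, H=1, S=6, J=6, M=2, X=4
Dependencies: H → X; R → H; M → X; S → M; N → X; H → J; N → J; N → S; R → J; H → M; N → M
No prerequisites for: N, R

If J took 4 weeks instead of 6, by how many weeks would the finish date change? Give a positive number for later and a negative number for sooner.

Baseline: R→H→J = 12+1+6 = 19 → 19 weeks.
J is on the critical path; changing it to 4 makes that path 17 weeks.
The binding chain switches to R→H→M→X = 12+1+2+4 = 19; finish 19 weeks.
Change in finish: 19 − 19 = +0 weeks.

0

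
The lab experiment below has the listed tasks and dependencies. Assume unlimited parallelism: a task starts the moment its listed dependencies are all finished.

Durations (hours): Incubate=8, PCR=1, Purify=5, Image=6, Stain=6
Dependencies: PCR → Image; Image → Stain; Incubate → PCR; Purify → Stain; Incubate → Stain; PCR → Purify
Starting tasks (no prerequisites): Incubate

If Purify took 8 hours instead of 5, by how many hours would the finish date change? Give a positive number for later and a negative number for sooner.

2

Critical path before the change: Incubate→PCR→Image→Stain = 8+1+6+6 = 21 giving 21 hours.
The longest path through Purify is only 20 hours, so Purify has float 1.
The binding chain switches to Incubate→PCR→Purify→Stain = 8+1+8+6 = 23; finish 23 hours.
Change in finish: 23 − 21 = +2 hours.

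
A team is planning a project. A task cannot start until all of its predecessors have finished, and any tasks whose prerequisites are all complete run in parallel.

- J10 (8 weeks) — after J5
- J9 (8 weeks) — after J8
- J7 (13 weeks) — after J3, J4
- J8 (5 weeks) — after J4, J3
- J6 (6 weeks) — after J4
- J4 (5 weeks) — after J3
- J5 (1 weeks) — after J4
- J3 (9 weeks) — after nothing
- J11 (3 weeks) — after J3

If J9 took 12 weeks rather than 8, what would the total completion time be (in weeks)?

Baseline: J3→J4→J8→J9 = 9+5+5+8 = 27 → 27 weeks.
J9 lies on that path, so at 12 weeks the path becomes 31 weeks.
No other chain overtakes it, so the finish is 31 weeks.

31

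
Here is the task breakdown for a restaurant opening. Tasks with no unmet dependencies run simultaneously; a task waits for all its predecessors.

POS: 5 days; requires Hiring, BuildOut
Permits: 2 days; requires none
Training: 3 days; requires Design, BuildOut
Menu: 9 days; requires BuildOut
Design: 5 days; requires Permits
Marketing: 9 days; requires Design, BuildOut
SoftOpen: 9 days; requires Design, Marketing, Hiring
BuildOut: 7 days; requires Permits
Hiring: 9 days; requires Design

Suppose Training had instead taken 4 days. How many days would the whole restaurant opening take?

27

As given, the longest chain is Permits→BuildOut→Marketing→SoftOpen = 2+7+9+9 = 27, so the finish is 27 days.
Training has 15 days of float (longest path through it is 12).
The critical path is still Permits→BuildOut→Marketing→SoftOpen; finish is now 27 days.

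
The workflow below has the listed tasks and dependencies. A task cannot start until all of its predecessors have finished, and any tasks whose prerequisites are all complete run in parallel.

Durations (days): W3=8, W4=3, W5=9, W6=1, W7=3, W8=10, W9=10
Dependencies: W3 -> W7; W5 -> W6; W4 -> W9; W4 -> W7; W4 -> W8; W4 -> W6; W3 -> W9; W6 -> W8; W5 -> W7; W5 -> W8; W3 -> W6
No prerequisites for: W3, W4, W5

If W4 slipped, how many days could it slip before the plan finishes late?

W5→W6→W8 = 9+1+10 = 20 sets the makespan at 20 days.
The longest chain containing W4 totals 14 days.
Slack of W4 = 6 − 0 = 6 days.

6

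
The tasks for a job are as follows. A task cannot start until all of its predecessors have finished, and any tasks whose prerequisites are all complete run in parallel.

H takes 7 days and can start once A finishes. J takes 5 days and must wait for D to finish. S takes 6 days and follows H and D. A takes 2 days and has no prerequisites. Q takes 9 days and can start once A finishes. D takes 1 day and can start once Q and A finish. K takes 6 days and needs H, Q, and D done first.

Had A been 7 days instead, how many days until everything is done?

23

Actual critical path: A→Q→D→S = 2+9+1+6 = 18 ⇒ 18 days.
A lies on that path, so at 7 days the path becomes 23 days.
No other chain overtakes it, so the finish is 23 days.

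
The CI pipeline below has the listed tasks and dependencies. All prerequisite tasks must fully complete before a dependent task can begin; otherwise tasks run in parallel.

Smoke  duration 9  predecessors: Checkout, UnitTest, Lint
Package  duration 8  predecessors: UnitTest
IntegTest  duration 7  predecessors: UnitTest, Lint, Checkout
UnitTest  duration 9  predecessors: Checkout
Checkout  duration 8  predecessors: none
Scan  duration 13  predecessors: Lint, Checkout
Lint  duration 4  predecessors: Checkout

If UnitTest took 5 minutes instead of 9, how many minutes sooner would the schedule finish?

Critical path before the change: Checkout→UnitTest→Smoke = 8+9+9 = 26 giving 26 minutes.
Since UnitTest is critical, the -4 change carries straight to that chain (now 22 minutes).
New critical path: Checkout→Lint→Scan = 8+4+13 = 25 ⇒ 25 minutes.
Change in finish: 25 − 26 = -1 minutes.

1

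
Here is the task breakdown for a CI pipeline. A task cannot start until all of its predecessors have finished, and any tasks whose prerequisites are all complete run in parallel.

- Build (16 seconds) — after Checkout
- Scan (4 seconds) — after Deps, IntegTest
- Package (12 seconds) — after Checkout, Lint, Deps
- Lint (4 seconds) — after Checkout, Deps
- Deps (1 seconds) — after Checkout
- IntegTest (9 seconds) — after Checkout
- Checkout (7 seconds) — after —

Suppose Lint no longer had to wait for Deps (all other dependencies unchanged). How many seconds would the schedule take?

Original critical path: Checkout→Deps→Lint→Package = 7+1+4+12 = 24 ⇒ 24 seconds.
Without Deps→Lint, Lint's earliest start moves from 8 to 7.
The longest chain is now Checkout→Lint→Package = 7+4+12 = 23, so the schedule takes 23 seconds.

23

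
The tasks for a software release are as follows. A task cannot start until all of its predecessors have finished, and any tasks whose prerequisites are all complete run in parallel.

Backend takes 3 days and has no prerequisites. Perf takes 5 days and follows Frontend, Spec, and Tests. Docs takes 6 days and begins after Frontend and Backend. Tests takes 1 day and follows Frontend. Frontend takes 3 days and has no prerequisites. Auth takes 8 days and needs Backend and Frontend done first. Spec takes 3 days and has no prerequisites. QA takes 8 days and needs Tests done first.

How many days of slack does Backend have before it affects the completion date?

1

The longest chain is Frontend→Tests→QA = 3+1+8 = 12; overall finish 12 days.
Backend finishes as early as 3 and must finish by 4.
So Backend can slip 4 − 3 = 1 day.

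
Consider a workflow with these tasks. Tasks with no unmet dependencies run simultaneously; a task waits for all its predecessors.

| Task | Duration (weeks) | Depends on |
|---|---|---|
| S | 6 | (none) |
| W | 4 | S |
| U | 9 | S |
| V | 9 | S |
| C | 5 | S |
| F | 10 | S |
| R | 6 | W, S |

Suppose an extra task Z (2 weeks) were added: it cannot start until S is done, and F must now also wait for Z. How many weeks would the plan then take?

Originally the plan takes 16 weeks.
With Z inserted, F now waits for max(S, Z).
New critical path: S→Z→F = 6+2+10 = 18 ⇒ 18 weeks.

18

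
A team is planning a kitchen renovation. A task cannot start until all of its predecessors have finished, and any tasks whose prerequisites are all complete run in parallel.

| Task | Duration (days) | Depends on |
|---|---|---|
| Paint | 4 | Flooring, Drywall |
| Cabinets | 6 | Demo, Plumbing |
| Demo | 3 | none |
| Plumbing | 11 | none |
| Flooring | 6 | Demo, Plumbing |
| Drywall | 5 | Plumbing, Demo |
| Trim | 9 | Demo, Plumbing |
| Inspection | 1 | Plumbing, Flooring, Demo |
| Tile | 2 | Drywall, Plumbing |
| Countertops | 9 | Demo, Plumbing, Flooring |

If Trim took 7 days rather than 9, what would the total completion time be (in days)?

26

As given, the longest chain is Plumbing→Flooring→Countertops = 11+6+9 = 26, so the finish is 26 days.
The longest path through Trim is only 20 days, so Trim has float 6.
The critical path is still Plumbing→Flooring→Countertops; finish is now 26 days.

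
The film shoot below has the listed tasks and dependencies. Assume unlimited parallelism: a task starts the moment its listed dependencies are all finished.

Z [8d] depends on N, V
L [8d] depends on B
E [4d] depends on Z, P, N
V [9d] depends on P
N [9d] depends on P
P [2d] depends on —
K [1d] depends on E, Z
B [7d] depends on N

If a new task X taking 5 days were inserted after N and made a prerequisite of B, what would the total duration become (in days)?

Originally the film shoot takes 26 days.
With X inserted, B now waits for max(N, X).
New critical path: P→N→X→B→L = 2+9+5+7+8 = 31 ⇒ 31 days.

31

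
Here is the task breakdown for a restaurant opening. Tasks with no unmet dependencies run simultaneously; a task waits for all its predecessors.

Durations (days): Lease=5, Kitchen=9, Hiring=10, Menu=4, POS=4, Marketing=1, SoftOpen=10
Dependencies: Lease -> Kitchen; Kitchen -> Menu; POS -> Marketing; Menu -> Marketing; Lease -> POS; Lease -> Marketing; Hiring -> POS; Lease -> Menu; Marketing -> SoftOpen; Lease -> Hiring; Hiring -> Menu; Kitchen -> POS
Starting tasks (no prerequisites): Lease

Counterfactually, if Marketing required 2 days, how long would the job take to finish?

31

Critical path before the change: Lease→Hiring→Menu→Marketing→SoftOpen = 5+10+4+1+10 = 30 giving 30 days.
Marketing lies on that path, so at 2 days the path becomes 31 days.
No other chain overtakes it, so the finish is 31 days.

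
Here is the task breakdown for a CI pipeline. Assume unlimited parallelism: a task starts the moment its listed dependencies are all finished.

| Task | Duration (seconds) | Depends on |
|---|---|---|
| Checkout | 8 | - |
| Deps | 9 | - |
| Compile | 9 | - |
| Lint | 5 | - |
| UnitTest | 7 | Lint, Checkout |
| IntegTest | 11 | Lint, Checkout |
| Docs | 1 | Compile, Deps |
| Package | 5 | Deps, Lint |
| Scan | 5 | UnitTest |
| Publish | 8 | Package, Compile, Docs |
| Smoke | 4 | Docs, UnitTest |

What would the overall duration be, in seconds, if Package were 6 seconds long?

Actual critical path: Deps→Package→Publish = 9+5+8 = 22 ⇒ 22 seconds.
Since Package is critical, the +1 change carries straight to that chain (now 23 seconds).
That remains the longest chain; total 23 seconds.

23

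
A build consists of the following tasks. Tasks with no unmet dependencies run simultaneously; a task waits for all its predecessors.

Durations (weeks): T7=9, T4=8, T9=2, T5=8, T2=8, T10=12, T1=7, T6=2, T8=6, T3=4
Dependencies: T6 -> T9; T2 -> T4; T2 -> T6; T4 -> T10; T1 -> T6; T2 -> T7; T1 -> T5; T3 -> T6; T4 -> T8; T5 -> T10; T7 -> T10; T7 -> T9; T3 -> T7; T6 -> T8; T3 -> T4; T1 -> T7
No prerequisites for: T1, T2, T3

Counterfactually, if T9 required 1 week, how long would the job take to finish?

As given, the longest chain is T2→T7→T10 = 8+9+12 = 29, so the finish is 29 weeks.
The longest path through T9 is only 19 weeks, so T9 has float 10.
No other chain overtakes it, so the finish is 29 weeks.

29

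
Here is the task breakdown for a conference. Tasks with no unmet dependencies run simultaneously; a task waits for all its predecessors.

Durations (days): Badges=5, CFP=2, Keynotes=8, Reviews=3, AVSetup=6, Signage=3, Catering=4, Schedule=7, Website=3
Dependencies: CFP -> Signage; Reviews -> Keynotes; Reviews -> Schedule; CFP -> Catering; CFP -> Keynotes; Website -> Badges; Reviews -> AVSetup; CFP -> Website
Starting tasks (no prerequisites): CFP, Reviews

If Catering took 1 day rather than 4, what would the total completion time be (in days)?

Baseline: Reviews→Keynotes = 3+8 = 11 → 11 days.
Catering has 5 days of float (longest path through it is 6).
That remains the longest chain; total 11 days.

11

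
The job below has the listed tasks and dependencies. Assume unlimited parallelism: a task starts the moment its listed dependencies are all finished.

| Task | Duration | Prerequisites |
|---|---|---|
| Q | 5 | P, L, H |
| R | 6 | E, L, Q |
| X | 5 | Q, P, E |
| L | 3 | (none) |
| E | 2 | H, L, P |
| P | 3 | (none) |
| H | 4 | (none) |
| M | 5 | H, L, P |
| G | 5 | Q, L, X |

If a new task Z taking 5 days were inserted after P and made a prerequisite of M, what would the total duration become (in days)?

19

Originally the job takes 19 days.
With Z inserted, M now waits for max(H, L, P, Z).
New critical path: H→Q→X→G = 4+5+5+5 = 19 ⇒ 19 days.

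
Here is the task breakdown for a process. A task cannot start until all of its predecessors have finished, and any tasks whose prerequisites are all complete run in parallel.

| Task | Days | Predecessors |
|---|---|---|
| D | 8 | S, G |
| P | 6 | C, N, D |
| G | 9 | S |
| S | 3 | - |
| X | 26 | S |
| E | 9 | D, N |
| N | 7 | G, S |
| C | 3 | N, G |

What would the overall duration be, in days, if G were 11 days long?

The binding path is S→G→D→E = 3+9+8+9 = 29; finish at 29 days.
Since G is critical, the +2 change carries straight to that chain (now 31 days).
No other chain overtakes it, so the finish is 31 days.

31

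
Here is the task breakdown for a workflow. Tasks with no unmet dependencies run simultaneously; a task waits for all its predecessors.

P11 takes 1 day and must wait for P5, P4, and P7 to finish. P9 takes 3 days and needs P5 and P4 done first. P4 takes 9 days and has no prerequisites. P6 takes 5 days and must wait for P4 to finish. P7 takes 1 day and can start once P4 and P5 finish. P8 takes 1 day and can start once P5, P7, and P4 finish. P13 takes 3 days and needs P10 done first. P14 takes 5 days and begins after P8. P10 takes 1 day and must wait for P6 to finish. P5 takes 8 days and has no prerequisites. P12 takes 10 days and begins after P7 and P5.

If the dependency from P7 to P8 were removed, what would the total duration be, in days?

With the dependency in place, P4→P7→P12 = 9+1+10 = 20 sets the finish at 20 days.
Without P7→P8, P8's earliest start moves from 10 to 9.
After: P4→P7→P12 = 9+1+10 = 20 → 20 days.

20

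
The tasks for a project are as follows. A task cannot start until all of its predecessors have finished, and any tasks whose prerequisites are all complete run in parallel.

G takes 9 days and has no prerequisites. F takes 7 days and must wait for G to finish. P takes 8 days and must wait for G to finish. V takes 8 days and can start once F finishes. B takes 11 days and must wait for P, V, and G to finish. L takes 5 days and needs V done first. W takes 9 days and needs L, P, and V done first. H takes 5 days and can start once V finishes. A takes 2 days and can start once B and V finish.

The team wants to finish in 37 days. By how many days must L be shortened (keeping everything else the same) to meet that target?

Current finish: 38 days; target: 37.
L is on every critical path, so each day cut from L cuts the finish by one (this holds down to a finish of 37).
Need 38 − 37 = 1 day off L → L becomes 4 days, finish becomes 37.

1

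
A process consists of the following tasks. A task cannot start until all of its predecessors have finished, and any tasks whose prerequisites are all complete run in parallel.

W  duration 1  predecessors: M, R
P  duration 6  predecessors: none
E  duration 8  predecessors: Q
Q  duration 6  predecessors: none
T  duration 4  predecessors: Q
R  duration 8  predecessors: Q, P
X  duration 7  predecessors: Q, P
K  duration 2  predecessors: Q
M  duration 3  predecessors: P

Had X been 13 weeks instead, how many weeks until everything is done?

The binding path is P→R→W = 6+8+1 = 15; finish at 15 weeks.
X is off the critical path — its longest chain is 13 weeks, giving 2 of slack.
Now P→X = 6+13 = 19 is longest, so the finish becomes 19 weeks.

19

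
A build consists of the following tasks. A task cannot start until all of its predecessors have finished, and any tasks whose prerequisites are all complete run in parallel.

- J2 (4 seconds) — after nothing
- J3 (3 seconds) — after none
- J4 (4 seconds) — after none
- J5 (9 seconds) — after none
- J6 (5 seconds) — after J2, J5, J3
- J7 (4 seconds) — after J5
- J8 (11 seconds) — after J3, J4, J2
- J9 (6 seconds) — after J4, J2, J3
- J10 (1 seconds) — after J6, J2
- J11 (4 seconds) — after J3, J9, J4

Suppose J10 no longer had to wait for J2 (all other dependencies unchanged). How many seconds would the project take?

15

Original critical path: J2→J8 = 4+11 = 15 ⇒ 15 seconds.
Dropping J2→J10 doesn't change J10's earliest start (14); another predecessor still binds.
The longest chain is now J2→J8 = 4+11 = 15, so the project takes 15 seconds.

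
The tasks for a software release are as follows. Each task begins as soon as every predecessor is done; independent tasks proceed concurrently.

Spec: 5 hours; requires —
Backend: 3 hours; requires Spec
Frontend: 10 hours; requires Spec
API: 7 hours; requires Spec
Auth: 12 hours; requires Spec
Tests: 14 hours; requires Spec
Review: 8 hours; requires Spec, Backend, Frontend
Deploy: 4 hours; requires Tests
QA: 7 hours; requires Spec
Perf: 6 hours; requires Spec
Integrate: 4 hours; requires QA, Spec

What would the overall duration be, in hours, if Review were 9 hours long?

24

The binding path is Spec→Frontend→Review = 5+10+8 = 23; finish at 23 hours.
Since Review is critical, the +1 change carries straight to that chain (now 24 hours).
The critical path is still Spec→Frontend→Review; finish is now 24 hours.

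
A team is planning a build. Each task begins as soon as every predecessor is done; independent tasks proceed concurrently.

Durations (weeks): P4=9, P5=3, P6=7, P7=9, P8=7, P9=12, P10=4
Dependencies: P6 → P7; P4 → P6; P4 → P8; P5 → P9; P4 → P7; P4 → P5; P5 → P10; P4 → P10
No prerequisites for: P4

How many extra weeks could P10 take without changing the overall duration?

Critical path: P4→P6→P7 = 9+7+9 = 25, so the finish is 25 weeks.
Longest path through P10: 16 weeks (earliest finish 16, latest finish 25).
Float = 25 − 16 = 9.

9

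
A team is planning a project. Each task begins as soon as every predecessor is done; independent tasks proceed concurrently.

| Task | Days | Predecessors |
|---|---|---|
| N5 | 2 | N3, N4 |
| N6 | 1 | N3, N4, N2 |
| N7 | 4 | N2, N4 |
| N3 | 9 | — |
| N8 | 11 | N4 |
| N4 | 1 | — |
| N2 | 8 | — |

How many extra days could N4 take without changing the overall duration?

0

The longest chain is N2→N7 = 8+4 = 12; overall finish 12 days.
Longest path through N4: 12 days (earliest finish 1, latest finish 1).
Slack of N4 = 0 − 0 = 0 days.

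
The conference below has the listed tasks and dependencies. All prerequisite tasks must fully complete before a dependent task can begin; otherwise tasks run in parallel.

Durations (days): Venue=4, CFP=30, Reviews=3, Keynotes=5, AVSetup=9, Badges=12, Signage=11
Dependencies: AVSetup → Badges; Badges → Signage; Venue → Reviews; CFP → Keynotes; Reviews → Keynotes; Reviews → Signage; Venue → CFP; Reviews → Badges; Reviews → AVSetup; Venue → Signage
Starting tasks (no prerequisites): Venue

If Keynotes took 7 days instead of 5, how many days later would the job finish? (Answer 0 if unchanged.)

2

Actual critical path: Venue→CFP→Keynotes = 4+30+5 = 39 ⇒ 39 days.
Keynotes lies on that path, so at 7 days the path becomes 41 days.
The critical path is still Venue→CFP→Keynotes; finish is now 41 days.
Change in finish: 41 − 39 = +2 days.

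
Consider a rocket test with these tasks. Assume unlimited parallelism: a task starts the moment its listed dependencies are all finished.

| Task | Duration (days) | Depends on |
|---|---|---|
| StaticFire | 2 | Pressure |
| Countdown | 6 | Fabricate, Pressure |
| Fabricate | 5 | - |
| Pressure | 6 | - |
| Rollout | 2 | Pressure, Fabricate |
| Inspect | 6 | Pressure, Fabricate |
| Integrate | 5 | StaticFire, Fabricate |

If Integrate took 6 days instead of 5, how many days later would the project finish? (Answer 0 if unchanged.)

Critical path before the change: Pressure→StaticFire→Integrate = 6+2+5 = 13 giving 13 days.
Integrate lies on that path, so at 6 days the path becomes 14 days.
That remains the longest chain; total 14 days.
Change in finish: 14 − 13 = +1 days.

1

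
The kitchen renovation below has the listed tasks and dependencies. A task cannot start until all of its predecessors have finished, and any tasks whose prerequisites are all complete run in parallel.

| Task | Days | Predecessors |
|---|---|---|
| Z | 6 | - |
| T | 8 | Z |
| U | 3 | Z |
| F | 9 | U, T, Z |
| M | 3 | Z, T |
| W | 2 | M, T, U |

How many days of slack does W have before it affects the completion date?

Z→T→F = 6+8+9 = 23 sets the makespan at 23 days.
Longest path through W: 19 days (earliest finish 19, latest finish 23).
Float = 23 − 19 = 4.

4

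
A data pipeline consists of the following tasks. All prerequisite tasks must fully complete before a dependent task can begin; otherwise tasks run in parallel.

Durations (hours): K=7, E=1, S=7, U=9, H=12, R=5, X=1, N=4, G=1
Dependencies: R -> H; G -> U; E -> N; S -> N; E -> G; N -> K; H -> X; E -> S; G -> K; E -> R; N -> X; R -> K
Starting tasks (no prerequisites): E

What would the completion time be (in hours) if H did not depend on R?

19

Before: longest chain E→R→H→X = 1+5+12+1 = 19, finish 19.
Without R→H, H's earliest start moves from 6 to 0.
New critical path: E→S→N→K = 1+7+4+7 = 19 ⇒ 19 hours.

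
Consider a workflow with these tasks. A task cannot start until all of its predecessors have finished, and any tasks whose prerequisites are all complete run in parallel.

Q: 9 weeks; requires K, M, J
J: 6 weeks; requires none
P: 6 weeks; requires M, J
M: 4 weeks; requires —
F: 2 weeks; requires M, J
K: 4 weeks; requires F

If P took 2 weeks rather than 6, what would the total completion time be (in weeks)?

21

Actual critical path: J→F→K→Q = 6+2+4+9 = 21 ⇒ 21 weeks.
P has 9 weeks of float (longest path through it is 12).
No other chain overtakes it, so the finish is 21 weeks.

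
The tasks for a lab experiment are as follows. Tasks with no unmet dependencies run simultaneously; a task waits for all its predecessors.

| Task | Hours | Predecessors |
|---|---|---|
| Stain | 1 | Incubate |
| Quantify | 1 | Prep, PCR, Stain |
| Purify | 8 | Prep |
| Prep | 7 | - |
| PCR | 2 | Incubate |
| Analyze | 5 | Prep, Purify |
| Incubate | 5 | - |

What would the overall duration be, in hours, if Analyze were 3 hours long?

As given, the longest chain is Prep→Purify→Analyze = 7+8+5 = 20, so the finish is 20 hours.
Analyze is on the critical path; changing it to 3 makes that path 18 hours.
The critical path is still Prep→Purify→Analyze; finish is now 18 hours.

18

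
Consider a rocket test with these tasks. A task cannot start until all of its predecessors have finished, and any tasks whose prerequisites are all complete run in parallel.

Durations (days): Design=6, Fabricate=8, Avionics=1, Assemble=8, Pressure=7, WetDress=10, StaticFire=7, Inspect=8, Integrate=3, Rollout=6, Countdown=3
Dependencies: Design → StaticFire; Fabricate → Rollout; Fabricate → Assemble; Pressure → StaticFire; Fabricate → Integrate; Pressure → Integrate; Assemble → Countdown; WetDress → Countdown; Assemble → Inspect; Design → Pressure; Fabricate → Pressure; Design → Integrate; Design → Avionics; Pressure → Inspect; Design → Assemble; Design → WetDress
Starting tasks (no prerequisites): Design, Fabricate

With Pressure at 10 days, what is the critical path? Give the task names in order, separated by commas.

Fabricate, Pressure, Inspect

Critical path before the change: Fabricate→Assemble→Inspect = 8+8+8 = 24 giving 24 days.
Pressure is off the critical path — its longest chain is 23 days, giving 1 of slack.
The binding chain switches to Fabricate→Pressure→Inspect = 8+10+8 = 26; finish 26 days.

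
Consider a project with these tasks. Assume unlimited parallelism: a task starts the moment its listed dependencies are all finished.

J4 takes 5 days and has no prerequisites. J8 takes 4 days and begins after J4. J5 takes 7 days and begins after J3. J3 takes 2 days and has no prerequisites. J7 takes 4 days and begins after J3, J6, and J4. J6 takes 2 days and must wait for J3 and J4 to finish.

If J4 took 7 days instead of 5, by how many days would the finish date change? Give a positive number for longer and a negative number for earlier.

The binding path is J4→J6→J7 = 5+2+4 = 11; finish at 11 days.
J4 is on the critical path; changing it to 7 makes that path 13 days.
That remains the longest chain; total 13 days.
Change in finish: 13 − 11 = +2 days.

2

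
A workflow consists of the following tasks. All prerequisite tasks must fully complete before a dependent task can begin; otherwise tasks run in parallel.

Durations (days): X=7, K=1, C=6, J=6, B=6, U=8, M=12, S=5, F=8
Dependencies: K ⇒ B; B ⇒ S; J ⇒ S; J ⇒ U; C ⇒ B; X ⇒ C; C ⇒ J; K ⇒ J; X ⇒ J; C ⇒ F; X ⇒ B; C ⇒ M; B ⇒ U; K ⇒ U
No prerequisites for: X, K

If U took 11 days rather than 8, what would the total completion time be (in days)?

30

The binding path is X→C→J→U = 7+6+6+8 = 27; finish at 27 days.
U lies on that path, so at 11 days the path becomes 30 days.
No other chain overtakes it, so the finish is 30 days.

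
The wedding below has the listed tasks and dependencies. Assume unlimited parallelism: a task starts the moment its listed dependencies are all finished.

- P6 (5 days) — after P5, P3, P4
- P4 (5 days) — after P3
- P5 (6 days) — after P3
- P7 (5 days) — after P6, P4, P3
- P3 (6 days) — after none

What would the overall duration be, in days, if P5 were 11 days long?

27

As given, the longest chain is P3→P5→P6→P7 = 6+6+5+5 = 22, so the finish is 22 days.
P5 lies on that path, so at 11 days the path becomes 27 days.
That remains the longest chain; total 27 days.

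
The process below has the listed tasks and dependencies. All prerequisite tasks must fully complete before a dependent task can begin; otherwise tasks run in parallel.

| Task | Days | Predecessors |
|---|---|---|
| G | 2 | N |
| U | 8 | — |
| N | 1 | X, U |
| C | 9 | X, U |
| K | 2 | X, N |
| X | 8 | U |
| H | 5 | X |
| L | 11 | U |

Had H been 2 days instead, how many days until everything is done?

Baseline: U→X→C = 8+8+9 = 25 → 25 days.
The longest path through H is only 21 days, so H has float 4.
The critical path is still U→X→C; finish is now 25 days.

25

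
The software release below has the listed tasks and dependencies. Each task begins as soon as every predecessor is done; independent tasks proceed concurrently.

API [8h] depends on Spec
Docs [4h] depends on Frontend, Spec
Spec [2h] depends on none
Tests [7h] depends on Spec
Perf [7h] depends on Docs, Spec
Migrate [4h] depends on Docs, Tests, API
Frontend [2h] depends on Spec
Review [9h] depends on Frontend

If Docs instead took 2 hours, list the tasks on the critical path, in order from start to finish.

The binding path is Spec→Frontend→Docs→Perf = 2+2+4+7 = 15; finish at 15 hours.
Docs is on the critical path; changing it to 2 makes that path 13 hours.
New critical path: Spec→API→Migrate = 2+8+4 = 14 ⇒ 14 hours.

Spec, API, Migrate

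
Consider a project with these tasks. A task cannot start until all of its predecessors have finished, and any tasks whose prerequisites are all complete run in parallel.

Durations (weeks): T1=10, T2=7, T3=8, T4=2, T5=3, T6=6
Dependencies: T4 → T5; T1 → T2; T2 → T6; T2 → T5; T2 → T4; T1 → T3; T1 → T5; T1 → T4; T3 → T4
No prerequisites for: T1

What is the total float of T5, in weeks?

0

Critical path: T1→T2→T6 = 10+7+6 = 23, so the finish is 23 weeks.
T5 finishes as early as 23 and must finish by 23.
Float = 23 − 23 = 0.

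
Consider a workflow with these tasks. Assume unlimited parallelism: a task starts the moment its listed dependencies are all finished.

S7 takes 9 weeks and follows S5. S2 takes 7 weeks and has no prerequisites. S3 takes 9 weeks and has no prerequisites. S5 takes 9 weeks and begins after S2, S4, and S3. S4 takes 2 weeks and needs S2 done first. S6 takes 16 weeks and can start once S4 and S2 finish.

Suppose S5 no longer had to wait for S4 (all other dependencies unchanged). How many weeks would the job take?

With the dependency in place, S2→S4→S5→S7 = 7+2+9+9 = 27 sets the finish at 27 weeks.
Dropping S4→S5 doesn't change S5's earliest start (9); another predecessor still binds.
New critical path: S3→S5→S7 = 9+9+9 = 27 ⇒ 27 weeks.

27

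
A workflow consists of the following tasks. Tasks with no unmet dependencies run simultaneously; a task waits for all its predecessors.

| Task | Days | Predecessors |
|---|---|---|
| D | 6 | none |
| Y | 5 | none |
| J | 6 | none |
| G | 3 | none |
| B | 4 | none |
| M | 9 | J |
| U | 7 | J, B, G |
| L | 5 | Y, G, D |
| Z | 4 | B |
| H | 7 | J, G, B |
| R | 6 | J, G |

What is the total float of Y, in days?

J→M = 6+9 = 15 sets the makespan at 15 days.
The longest chain containing Y totals 10 days.
So Y can slip 10 − 5 = 5 days.

5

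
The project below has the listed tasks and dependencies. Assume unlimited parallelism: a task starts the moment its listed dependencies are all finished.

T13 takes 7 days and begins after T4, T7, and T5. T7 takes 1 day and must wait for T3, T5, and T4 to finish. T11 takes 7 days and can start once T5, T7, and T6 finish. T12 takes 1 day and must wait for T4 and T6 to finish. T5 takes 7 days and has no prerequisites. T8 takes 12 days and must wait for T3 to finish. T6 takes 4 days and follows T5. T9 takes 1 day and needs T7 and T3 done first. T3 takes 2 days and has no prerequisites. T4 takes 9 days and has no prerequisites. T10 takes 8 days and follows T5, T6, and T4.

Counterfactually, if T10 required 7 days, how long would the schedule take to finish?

As given, the longest chain is T5→T6→T10 = 7+4+8 = 19, so the finish is 19 days.
T10 is on the critical path; changing it to 7 makes that path 18 days.
No other chain overtakes it, so the finish is 18 days.

18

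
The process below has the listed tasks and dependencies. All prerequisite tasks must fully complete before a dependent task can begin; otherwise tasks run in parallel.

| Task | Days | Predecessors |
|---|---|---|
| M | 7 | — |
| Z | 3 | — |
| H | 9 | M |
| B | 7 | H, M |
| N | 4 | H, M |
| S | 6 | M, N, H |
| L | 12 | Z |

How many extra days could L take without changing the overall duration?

11

M→H→N→S = 7+9+4+6 = 26 sets the makespan at 26 days.
Longest path through L: 15 days (earliest finish 15, latest finish 26).
So L can slip 26 − 15 = 11 days.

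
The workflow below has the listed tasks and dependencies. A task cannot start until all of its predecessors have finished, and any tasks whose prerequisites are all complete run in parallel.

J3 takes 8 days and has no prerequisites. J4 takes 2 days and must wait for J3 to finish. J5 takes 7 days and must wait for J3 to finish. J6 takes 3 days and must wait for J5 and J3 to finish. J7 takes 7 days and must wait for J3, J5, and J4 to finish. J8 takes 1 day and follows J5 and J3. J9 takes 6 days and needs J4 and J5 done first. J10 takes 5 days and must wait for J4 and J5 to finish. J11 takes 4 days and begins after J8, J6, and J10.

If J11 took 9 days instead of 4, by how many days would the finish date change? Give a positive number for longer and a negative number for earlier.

5

The binding path is J3→J5→J10→J11 = 8+7+5+4 = 24; finish at 24 days.
J11 is on the critical path; changing it to 9 makes that path 29 days.
No other chain overtakes it, so the finish is 29 days.
Change in finish: 29 − 24 = +5 days.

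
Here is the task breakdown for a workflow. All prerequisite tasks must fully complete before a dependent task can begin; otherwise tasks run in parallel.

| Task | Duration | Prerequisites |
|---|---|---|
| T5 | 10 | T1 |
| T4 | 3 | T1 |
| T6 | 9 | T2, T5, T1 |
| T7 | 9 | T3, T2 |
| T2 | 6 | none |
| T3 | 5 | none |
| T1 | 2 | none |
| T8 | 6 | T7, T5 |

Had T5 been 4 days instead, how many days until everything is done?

21

As given, the longest chain is T1→T5→T6 = 2+10+9 = 21, so the finish is 21 days.
Since T5 is critical, the -6 change carries straight to that chain (now 15 days).
The binding chain switches to T2→T7→T8 = 6+9+6 = 21; finish 21 days.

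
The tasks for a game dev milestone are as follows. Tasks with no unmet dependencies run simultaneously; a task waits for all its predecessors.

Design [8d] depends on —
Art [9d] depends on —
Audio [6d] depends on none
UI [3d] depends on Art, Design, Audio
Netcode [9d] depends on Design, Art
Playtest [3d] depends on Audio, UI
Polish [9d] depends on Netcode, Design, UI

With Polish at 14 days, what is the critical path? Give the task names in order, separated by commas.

Actual critical path: Art→Netcode→Polish = 9+9+9 = 27 ⇒ 27 days.
Polish lies on that path, so at 14 days the path becomes 32 days.
No other chain overtakes it, so the finish is 32 days.

Art, Netcode, Polish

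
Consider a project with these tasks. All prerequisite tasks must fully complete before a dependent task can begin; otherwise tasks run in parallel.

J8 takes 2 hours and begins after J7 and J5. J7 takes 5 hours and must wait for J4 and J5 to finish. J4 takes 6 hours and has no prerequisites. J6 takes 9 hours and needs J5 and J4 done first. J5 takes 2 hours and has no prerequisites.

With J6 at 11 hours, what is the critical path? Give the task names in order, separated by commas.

J4, J6

Critical path before the change: J4→J6 = 6+9 = 15 giving 15 hours.
Since J6 is critical, the +2 change carries straight to that chain (now 17 hours).
That remains the longest chain; total 17 hours.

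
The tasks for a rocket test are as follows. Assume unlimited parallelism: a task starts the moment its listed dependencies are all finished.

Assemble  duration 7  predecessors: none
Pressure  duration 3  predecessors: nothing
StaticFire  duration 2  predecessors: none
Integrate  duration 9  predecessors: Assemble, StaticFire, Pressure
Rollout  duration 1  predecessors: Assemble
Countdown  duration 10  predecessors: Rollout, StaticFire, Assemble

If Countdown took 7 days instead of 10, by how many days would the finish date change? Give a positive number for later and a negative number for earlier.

-2

Actual critical path: Assemble→Rollout→Countdown = 7+1+10 = 18 ⇒ 18 days.
Countdown is on the critical path; changing it to 7 makes that path 15 days.
Now Assemble→Integrate = 7+9 = 16 is longest, so the finish becomes 16 days.
Change in finish: 16 − 18 = -2 days.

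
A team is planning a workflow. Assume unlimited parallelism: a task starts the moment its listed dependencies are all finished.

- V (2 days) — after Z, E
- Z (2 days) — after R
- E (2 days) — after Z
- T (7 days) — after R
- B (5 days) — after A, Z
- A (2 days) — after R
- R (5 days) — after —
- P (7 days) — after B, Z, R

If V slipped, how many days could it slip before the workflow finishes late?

8

R→A→B→P = 5+2+5+7 = 19 sets the makespan at 19 days.
Longest path through V: 11 days (earliest finish 11, latest finish 19).
So V can slip 19 − 11 = 8 days.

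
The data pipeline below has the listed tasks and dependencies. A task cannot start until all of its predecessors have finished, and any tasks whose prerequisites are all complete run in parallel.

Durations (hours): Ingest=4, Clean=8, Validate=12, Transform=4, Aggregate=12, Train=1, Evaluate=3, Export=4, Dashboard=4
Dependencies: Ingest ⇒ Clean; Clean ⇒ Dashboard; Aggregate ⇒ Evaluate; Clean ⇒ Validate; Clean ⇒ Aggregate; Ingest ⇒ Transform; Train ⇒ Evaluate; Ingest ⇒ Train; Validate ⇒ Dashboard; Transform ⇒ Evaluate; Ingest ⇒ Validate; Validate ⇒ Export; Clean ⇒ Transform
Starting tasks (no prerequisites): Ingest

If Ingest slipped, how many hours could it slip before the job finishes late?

Critical path: Ingest→Clean→Validate→Export = 4+8+12+4 = 28, so the finish is 28 hours.
Longest path through Ingest: 28 hours (earliest finish 4, latest finish 4).
Float = 28 − 28 = 0.

0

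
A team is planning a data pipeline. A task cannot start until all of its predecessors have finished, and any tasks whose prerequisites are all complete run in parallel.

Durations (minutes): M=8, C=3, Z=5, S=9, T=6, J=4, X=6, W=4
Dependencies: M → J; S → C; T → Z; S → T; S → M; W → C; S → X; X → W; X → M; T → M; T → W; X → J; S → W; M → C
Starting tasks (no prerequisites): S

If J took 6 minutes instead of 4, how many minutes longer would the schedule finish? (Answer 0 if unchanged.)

Baseline: S→X→M→J = 9+6+8+4 = 27 → 27 minutes.
J lies on that path, so at 6 minutes the path becomes 29 minutes.
That remains the longest chain; total 29 minutes.
Change in finish: 29 − 27 = +2 minutes.

2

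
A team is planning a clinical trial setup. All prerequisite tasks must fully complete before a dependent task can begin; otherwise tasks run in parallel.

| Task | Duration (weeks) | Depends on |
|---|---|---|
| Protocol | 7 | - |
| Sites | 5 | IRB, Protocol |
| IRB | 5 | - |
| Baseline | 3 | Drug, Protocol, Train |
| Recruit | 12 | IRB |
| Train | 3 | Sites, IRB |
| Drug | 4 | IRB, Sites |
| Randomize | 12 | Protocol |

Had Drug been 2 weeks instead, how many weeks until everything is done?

The binding path is Protocol→Sites→Drug→Baseline = 7+5+4+3 = 19; finish at 19 weeks.
Drug is on the critical path; changing it to 2 makes that path 17 weeks.
New critical path: Protocol→Randomize = 7+12 = 19 ⇒ 19 weeks.

19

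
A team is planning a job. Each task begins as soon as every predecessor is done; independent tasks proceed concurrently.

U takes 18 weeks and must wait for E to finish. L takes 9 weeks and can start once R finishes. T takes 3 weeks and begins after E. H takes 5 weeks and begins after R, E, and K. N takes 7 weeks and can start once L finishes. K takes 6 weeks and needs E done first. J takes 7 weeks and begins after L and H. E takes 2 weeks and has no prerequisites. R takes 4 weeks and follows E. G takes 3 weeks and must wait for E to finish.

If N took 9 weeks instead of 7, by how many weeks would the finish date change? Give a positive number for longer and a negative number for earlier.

As given, the longest chain is E→R→L→N = 2+4+9+7 = 22, so the finish is 22 weeks.
Since N is critical, the +2 change carries straight to that chain (now 24 weeks).
The critical path is still E→R→L→N; finish is now 24 weeks.
Change in finish: 24 − 22 = +2 weeks.

2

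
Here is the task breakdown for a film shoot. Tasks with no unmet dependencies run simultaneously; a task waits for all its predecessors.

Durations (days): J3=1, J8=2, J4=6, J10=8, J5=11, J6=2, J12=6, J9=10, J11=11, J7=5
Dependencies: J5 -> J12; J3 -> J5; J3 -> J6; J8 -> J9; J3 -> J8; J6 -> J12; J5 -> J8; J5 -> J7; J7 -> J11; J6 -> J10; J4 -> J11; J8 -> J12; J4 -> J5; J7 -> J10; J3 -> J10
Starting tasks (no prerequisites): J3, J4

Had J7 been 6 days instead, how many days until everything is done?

As given, the longest chain is J4→J5→J7→J11 = 6+11+5+11 = 33, so the finish is 33 days.
Since J7 is critical, the +1 change carries straight to that chain (now 34 days).
No other chain overtakes it, so the finish is 34 days.

34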